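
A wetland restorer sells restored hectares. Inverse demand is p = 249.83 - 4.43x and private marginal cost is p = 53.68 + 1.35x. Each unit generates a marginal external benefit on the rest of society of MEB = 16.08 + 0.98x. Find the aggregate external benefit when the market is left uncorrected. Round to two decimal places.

1110.00

Market equilibrium (private): 53.68 + 1.35x = 249.83 - 4.43x → x_m = 33.9360.
Total external benefit = ∫₀^{x_m} (16.08 + 0.98x) dx = 16.08×33.9360 + ½×0.98×33.9360² = 1110.0004.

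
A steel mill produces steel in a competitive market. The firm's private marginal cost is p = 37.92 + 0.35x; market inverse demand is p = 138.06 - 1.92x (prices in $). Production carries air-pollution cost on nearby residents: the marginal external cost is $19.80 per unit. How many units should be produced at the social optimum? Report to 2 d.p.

x* = 35.39

Social marginal cost = private MC + MEC = 57.72 + 0.35x.
Set SMC = demand: 57.72 + 0.35x = 138.06 - 1.92x → x* = 35.3921.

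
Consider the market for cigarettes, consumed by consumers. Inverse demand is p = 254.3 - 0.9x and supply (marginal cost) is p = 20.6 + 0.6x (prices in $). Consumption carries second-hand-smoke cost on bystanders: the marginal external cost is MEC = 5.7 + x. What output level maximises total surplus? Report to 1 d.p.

x* = 91.2

Social marginal benefit = demand − MEC = 248.6 - 1.9x.
Set SMB = MC: 248.6 - 1.9x = 20.6 + 0.6x → x* = 91.2000.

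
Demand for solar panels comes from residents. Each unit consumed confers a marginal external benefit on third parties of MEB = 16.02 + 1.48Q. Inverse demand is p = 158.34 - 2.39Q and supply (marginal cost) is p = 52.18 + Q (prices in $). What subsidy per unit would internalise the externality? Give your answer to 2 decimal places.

Social marginal benefit = demand + MEB = 174.36 - 0.91Q.
Set SMB = MC: 174.36 - 0.91Q = 52.18 + Q → Q* = 63.9686.
The Pigouvian subsidy equals MEB at Q*: 16.02 + 1.48×63.9686 = 110.6935.

subsidy = $110.69 per unit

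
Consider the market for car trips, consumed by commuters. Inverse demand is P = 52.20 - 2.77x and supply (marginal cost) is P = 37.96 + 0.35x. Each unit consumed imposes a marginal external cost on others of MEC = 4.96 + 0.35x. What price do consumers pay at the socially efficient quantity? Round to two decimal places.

Social marginal benefit = demand − MEC = 47.24 - 3.12x.
Set SMB = MC: 47.24 - 3.12x = 37.96 + 0.35x → x* = 2.6744.
Consumer price on the demand curve at x*: 52.20 − 2.77×2.6744 = 44.7919.

P = 44.79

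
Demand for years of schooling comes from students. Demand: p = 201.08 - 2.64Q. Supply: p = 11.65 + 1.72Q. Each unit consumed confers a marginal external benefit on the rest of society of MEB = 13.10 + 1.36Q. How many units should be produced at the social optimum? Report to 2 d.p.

Q* = 67.51

Social marginal benefit = demand + MEB = 214.18 - 1.28Q.
Set SMB = MC: 214.18 - 1.28Q = 11.65 + 1.72Q → Q* = 67.5100.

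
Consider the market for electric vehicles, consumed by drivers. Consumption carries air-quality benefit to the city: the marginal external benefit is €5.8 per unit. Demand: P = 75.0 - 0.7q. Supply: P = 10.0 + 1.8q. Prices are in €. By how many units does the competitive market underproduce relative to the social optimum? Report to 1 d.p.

Market equilibrium (private): 10.0 + 1.8q = 75.0 - 0.7q → q_m = 26.0000.
Social marginal benefit = demand + MEB = 80.8 - 0.7q.
Set SMB = MC: 80.8 - 0.7q = 10.0 + 1.8q → q* = 28.3200.
Gap = |26.0000 − 28.3200| = 2.3200.

2.3 units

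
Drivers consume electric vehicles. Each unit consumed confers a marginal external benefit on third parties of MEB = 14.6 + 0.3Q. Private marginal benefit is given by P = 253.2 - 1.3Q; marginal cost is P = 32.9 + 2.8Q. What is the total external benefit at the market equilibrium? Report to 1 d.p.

Market equilibrium (private): 32.9 + 2.8Q = 253.2 - 1.3Q → Q_m = 53.7317.
Total external benefit = ∫₀^{Q_m} (14.6 + 0.3Q) dQ = 14.6×53.7317 + ½×0.3×53.7317² = 1217.5472.

1217.5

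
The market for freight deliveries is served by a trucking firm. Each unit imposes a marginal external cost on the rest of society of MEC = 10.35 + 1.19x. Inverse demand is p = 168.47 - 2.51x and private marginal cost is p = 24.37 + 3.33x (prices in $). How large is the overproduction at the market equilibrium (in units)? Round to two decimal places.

5.65 units

Market equilibrium (private): 24.37 + 3.33x = 168.47 - 2.51x → x_m = 24.6747.
Social marginal cost = private MC + MEC = 34.72 + 4.52x.
Set SMC = demand: 34.72 + 4.52x = 168.47 - 2.51x → x* = 19.0256.
Gap = |24.6747 − 19.0256| = 5.6491.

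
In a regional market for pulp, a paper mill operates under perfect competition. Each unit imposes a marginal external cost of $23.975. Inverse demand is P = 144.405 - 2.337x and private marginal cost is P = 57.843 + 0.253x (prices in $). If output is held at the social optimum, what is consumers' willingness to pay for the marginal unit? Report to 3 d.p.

Social marginal cost = private MC + MEC = 81.818 + 0.253x.
Set SMC = demand: 81.818 + 0.253x = 144.405 - 2.337x → x* = 24.1649.
Consumer price on the demand curve at x*: 144.405 − 2.337×24.1649 = 87.9316.

P = $87.932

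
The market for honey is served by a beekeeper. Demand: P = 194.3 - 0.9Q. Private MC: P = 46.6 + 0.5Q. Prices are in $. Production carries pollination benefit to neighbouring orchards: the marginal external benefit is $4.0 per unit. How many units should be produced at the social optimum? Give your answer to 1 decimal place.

Social marginal cost = private MC − MEB = 42.6 + 0.5Q.
Set SMC = demand: 42.6 + 0.5Q = 194.3 - 0.9Q → Q* = 108.3571.

Q* = 108.4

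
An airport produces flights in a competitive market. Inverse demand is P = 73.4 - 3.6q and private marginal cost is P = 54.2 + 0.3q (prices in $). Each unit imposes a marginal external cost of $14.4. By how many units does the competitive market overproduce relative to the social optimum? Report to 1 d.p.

3.7 units

Market equilibrium (private): 54.2 + 0.3q = 73.4 - 3.6q → q_m = 4.9231.
Social marginal cost = private MC + MEC = 68.6 + 0.3q.
Set SMC = demand: 68.6 + 0.3q = 73.4 - 3.6q → q* = 1.2308.
Gap = |4.9231 − 1.2308| = 3.6923.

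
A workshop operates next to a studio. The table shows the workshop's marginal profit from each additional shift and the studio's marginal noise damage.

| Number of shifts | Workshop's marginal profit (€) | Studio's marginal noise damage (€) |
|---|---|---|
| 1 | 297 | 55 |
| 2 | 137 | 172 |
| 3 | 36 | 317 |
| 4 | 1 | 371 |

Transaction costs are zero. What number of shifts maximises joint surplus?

1

Bargaining reaches the level where marginal profit last exceeds marginal noise damage.
That holds through level 1 (297 ≥ 55) but not at 2 (137 < 172).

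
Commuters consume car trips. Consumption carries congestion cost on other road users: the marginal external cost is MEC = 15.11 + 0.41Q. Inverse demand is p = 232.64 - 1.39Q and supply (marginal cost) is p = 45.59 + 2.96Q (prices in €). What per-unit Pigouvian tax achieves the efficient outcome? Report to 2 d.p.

Social marginal benefit = demand − MEC = 217.53 - 1.80Q.
Set SMB = MC: 217.53 - 1.80Q = 45.59 + 2.96Q → Q* = 36.1218.
The Pigouvian tax equals MEC at Q*: 15.11 + 0.41×36.1218 = 29.9199.

tax = €29.92 per unit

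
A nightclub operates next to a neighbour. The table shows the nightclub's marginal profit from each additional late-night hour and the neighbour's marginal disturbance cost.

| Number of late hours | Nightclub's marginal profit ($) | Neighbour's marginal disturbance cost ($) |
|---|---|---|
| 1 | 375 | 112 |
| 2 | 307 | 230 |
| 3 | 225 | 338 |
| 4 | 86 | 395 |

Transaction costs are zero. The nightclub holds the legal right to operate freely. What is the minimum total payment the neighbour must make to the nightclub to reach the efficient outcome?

Left alone the nightclub would choose level 4 (marginal profit stays positive).
Efficient level: k* = 2 (marginal profit ≥ marginal disturbance cost through 2).
The neighbour must at least cover the nightclub's forgone profit from cutting 4→2: 225 + 86 = 311.

$311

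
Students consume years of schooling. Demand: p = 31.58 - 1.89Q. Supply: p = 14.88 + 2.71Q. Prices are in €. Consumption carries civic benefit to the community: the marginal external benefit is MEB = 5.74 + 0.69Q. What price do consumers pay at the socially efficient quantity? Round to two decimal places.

P = €20.73

Social marginal benefit = demand + MEB = 37.32 - 1.20Q.
Set SMB = MC: 37.32 - 1.20Q = 14.88 + 2.71Q → Q* = 5.7391.
Consumer price on the demand curve at Q*: 31.58 − 1.89×5.7391 = 20.7331.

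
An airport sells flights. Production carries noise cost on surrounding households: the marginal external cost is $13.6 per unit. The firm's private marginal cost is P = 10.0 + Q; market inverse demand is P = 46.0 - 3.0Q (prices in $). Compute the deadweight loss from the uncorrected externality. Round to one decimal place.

Market equilibrium (private): 10.0 + Q = 46.0 - 3.0Q → Q_m = 9.0000.
Social marginal cost = private MC + MEC = 23.6 + Q.
Set SMC = demand: 23.6 + Q = 46.0 - 3.0Q → Q* = 5.6000.
The welfare-loss triangle has base |Q_m − Q*| and height MEC(Q_m) (the vertical gap between SMC and demand is zero at Q* and MEC at Q_m).
DWL = ½ × 3.4000 × 13.6000 = 23.1200.

DWL = $23.1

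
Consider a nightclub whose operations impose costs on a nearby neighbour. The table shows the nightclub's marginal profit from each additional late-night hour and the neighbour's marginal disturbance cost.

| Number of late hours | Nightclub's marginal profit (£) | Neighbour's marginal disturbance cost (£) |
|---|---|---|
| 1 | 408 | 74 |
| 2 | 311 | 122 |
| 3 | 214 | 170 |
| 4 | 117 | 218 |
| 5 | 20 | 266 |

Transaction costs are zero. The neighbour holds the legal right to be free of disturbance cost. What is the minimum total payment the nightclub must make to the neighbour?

£366

Efficient level: marginal profit ≥ marginal disturbance cost through level 3, so k* = 3.
With the neighbour holding the right, the nightclub must at least compensate total damage at k*: 74 + 122 + 170 = 366.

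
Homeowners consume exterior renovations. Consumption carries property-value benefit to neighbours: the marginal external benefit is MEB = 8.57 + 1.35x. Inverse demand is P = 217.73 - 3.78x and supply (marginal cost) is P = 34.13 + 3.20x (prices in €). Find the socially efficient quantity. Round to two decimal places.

x* = 34.13

Social marginal benefit = demand + MEB = 226.30 - 2.43x.
Set SMB = MC: 226.30 - 2.43x = 34.13 + 3.20x → x* = 34.1332.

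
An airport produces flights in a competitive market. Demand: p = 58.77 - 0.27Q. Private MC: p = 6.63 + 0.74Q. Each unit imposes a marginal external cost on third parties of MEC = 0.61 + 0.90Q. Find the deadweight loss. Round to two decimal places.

DWL = 580.03

Market equilibrium (private): 6.63 + 0.74Q = 58.77 - 0.27Q → Q_m = 51.6238.
Social marginal cost = private MC + MEC = 7.24 + 1.64Q.
Set SMC = demand: 7.24 + 1.64Q = 58.77 - 0.27Q → Q* = 26.9791.
Height of the DWL triangle at Q_m is SMC(Q_m) − demand(Q_m) = MEC(Q_m) = 47.0714.
DWL = ½ × 24.6447 × 47.0714 = 580.0303.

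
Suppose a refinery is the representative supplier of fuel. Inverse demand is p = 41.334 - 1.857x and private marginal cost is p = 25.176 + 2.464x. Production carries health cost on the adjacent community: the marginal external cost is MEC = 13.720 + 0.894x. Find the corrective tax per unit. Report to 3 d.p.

tax = 14.138 per unit

Social marginal cost = private MC + MEC = 38.896 + 3.358x.
Set SMC = demand: 38.896 + 3.358x = 41.334 - 1.857x → x* = 0.4675.
The Pigouvian tax equals MEC at x*: 13.720 + 0.894×0.4675 = 14.1379.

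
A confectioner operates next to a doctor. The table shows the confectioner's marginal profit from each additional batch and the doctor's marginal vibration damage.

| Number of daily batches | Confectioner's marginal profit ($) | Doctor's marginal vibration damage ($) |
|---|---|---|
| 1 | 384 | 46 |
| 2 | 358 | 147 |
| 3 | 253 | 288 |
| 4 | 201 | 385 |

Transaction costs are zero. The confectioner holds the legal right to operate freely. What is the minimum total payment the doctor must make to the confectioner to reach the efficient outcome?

Left alone the confectioner would choose level 4 (marginal profit stays positive).
Efficient level: k* = 2 (marginal profit ≥ marginal vibration damage through 2).
The doctor must at least cover the confectioner's forgone profit from cutting 4→2: 253 + 201 = 454.

$454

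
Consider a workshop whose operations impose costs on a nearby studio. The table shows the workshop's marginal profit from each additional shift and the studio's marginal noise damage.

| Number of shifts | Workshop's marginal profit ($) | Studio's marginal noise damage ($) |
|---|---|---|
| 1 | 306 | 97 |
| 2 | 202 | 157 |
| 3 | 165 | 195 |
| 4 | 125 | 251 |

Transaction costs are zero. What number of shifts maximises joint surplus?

Bargaining reaches the level where marginal profit last exceeds marginal noise damage.
That holds through level 2 (202 ≥ 157) but not at 3 (165 < 195).

2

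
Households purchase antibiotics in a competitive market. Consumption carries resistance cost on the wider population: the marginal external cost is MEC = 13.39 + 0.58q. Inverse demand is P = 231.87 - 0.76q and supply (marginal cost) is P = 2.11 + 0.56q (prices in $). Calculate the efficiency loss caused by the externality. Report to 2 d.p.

Market equilibrium (private): 2.11 + 0.56q = 231.87 - 0.76q → q_m = 174.0606.
Social marginal benefit = demand − MEC = 218.48 - 1.34q.
Set SMB = MC: 218.48 - 1.34q = 2.11 + 0.56q → q* = 113.8789.
Between q* and q_m the wedge MC − SMB runs linearly from 0 to MEC(q_m), so the loss is a triangle.
DWL = ½ × 60.1817 × 114.3452 = 3440.7443.

DWL = $3440.74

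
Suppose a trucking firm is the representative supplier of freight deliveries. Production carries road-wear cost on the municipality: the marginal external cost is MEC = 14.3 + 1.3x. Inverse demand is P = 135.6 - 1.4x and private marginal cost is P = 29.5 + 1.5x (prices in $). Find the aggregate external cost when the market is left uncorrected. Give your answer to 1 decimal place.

$1393.2

Market equilibrium (private): 29.5 + 1.5x = 135.6 - 1.4x → x_m = 36.5862.
Total external cost = ∫₀^{x_m} (14.3 + 1.3x) dx = 14.3×36.5862 + ½×1.3×36.5862² = 1393.2402.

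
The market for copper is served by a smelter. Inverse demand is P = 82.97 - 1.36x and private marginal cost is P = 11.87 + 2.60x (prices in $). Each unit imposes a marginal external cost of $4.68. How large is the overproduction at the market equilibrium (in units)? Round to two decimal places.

1.18 units

Market equilibrium (private): 11.87 + 2.60x = 82.97 - 1.36x → x_m = 17.9545.
Social marginal cost = private MC + MEC = 16.55 + 2.60x.
Set SMC = demand: 16.55 + 2.60x = 82.97 - 1.36x → x* = 16.7727.
Gap = |17.9545 − 16.7727| = 1.1818.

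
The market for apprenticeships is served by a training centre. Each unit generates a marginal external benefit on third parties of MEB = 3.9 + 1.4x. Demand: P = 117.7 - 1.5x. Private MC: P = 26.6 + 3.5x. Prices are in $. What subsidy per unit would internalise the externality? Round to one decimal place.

Social marginal cost = private MC − MEB = 22.7 + 2.1x.
Set SMC = demand: 22.7 + 2.1x = 117.7 - 1.5x → x* = 26.3889.
The Pigouvian subsidy equals MEB at x*: 3.9 + 1.4×26.3889 = 40.8445.

subsidy = $40.8 per unit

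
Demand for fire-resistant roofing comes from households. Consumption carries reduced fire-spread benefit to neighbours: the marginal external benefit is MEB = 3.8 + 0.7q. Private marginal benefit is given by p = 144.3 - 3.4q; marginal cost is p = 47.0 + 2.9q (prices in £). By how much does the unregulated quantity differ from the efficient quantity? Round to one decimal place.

Market equilibrium (private): 47.0 + 2.9q = 144.3 - 3.4q → q_m = 15.4444.
Social marginal benefit = demand + MEB = 148.1 - 2.7q.
Set SMB = MC: 148.1 - 2.7q = 47.0 + 2.9q → q* = 18.0536.
Gap = |15.4444 − 18.0536| = 2.6092.

2.6 units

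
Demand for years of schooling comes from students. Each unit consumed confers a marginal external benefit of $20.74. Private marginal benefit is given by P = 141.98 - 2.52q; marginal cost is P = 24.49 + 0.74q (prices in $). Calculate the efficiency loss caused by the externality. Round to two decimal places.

DWL = $65.97

Market equilibrium (private): 24.49 + 0.74q = 141.98 - 2.52q → q_m = 36.0399.
Social marginal benefit = demand + MEB = 162.72 - 2.52q.
Set SMB = MC: 162.72 - 2.52q = 24.49 + 0.74q → q* = 42.4018.
The loss is the area between SMB and MC from q* to q_m; with linear curves that's a triangle of height MEB(q_m).
DWL = ½ × 6.3619 × 20.7400 = 65.9729.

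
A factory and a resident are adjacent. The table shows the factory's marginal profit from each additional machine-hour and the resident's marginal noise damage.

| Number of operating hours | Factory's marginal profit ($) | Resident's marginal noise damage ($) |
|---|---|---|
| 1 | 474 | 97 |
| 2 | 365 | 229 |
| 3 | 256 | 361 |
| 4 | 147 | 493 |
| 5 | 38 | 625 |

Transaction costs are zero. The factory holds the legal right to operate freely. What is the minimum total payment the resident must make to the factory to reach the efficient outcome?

Left alone the factory would choose level 5 (marginal profit stays positive).
Efficient level: k* = 2 (marginal profit ≥ marginal noise damage through 2).
The resident must at least cover the factory's forgone profit from cutting 5→2: 256 + 147 + 38 = 441.

$441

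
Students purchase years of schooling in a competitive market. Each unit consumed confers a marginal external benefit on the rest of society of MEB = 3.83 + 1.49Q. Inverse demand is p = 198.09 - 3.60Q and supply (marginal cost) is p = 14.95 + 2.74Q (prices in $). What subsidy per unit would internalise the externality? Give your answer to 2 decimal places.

Social marginal benefit = demand + MEB = 201.92 - 2.11Q.
Set SMB = MC: 201.92 - 2.11Q = 14.95 + 2.74Q → Q* = 38.5505.
The Pigouvian subsidy equals MEB at Q*: 3.83 + 1.49×38.5505 = 61.2702.

subsidy = $61.27 per unit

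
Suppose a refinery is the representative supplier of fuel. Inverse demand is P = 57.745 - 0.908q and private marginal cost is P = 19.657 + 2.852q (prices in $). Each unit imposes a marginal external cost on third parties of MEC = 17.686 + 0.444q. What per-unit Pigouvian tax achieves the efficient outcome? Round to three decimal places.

Social marginal cost = private MC + MEC = 37.343 + 3.296q.
Set SMC = demand: 37.343 + 3.296q = 57.745 - 0.908q → q* = 4.8530.
The Pigouvian tax equals MEC at q*: 17.686 + 0.444×4.8530 = 19.8407.

tax = $19.841 per unit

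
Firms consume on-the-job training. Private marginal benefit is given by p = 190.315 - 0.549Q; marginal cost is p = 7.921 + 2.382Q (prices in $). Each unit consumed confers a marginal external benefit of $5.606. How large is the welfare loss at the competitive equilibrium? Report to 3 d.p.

Market equilibrium (private): 7.921 + 2.382Q = 190.315 - 0.549Q → Q_m = 62.2293.
Social marginal benefit = demand + MEB = 195.921 - 0.549Q.
Set SMB = MC: 195.921 - 0.549Q = 7.921 + 2.382Q → Q* = 64.1419.
Between Q* and Q_m the wedge SMB − MC runs linearly from 0 to MEB(Q_m), so the loss is a triangle.
DWL = ½ × 1.9126 × 5.6060 = 5.3610.

DWL = $5.361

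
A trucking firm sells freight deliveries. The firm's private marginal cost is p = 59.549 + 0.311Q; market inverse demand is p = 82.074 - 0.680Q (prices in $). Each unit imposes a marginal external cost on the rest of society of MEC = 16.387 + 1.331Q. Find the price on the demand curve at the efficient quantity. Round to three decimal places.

P = $80.276

Social marginal cost = private MC + MEC = 75.936 + 1.642Q.
Set SMC = demand: 75.936 + 1.642Q = 82.074 - 0.680Q → Q* = 2.6434.
Consumer price on the demand curve at Q*: 82.074 − 0.680×2.6434 = 80.2765.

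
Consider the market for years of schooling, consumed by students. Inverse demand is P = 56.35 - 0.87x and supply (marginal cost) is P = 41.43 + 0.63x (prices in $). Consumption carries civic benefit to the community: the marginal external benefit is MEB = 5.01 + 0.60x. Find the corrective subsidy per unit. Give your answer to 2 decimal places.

subsidy = $18.30 per unit

Social marginal benefit = demand + MEB = 61.36 - 0.27x.
Set SMB = MC: 61.36 - 0.27x = 41.43 + 0.63x → x* = 22.1444.
The Pigouvian subsidy equals MEB at x*: 5.01 + 0.60×22.1444 = 18.2966.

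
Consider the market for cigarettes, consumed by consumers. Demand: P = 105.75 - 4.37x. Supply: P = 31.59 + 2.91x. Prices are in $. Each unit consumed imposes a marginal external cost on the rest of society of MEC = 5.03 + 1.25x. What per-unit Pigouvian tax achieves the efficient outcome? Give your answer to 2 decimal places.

Social marginal benefit = demand − MEC = 100.72 - 5.62x.
Set SMB = MC: 100.72 - 5.62x = 31.59 + 2.91x → x* = 8.1043.
The Pigouvian tax equals MEC at x*: 5.03 + 1.25×8.1043 = 15.1604.

tax = $15.16 per unit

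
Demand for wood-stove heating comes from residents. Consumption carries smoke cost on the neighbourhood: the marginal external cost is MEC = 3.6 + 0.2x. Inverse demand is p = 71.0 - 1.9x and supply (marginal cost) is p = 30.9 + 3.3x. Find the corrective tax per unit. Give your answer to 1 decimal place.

tax = 5.0 per unit

Social marginal benefit = demand − MEC = 67.4 - 2.1x.
Set SMB = MC: 67.4 - 2.1x = 30.9 + 3.3x → x* = 6.7593.
The Pigouvian tax equals MEC at x*: 3.6 + 0.2×6.7593 = 4.9519.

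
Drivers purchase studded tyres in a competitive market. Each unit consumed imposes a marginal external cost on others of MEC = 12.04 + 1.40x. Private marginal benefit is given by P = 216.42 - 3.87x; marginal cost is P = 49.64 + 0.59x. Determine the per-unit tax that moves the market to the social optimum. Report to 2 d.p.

Social marginal benefit = demand − MEC = 204.38 - 5.27x.
Set SMB = MC: 204.38 - 5.27x = 49.64 + 0.59x → x* = 26.4061.
The Pigouvian tax equals MEC at x*: 12.04 + 1.40×26.4061 = 49.0085.

tax = 49.01 per unit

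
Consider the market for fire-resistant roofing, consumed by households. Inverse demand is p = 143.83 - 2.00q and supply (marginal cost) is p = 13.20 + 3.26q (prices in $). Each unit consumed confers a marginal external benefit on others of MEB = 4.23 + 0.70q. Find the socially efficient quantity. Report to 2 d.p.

Social marginal benefit = demand + MEB = 148.06 - 1.30q.
Set SMB = MC: 148.06 - 1.30q = 13.20 + 3.26q → q* = 29.5746.

q* = 29.57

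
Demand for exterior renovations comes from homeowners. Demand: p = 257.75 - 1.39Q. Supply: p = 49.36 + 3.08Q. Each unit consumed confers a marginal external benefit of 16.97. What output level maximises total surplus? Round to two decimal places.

Social marginal benefit = demand + MEB = 274.72 - 1.39Q.
Set SMB = MC: 274.72 - 1.39Q = 49.36 + 3.08Q → Q* = 50.4161.

Q* = 50.42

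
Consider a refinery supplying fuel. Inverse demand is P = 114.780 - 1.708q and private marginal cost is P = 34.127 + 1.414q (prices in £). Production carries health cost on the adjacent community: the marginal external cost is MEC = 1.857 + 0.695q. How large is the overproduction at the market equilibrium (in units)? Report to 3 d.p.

5.190 units

Market equilibrium (private): 34.127 + 1.414q = 114.780 - 1.708q → q_m = 25.8338.
Social marginal cost = private MC + MEC = 35.984 + 2.109q.
Set SMC = demand: 35.984 + 2.109q = 114.780 - 1.708q → q* = 20.6434.
Gap = |25.8338 − 20.6434| = 5.1904.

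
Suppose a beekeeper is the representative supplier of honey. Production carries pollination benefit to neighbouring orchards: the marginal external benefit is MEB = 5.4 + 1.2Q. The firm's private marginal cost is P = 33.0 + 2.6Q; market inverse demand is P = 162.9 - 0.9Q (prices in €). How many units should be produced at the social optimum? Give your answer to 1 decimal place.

Social marginal cost = private MC − MEB = 27.6 + 1.4Q.
Set SMC = demand: 27.6 + 1.4Q = 162.9 - 0.9Q → Q* = 58.8261.

Q* = 58.8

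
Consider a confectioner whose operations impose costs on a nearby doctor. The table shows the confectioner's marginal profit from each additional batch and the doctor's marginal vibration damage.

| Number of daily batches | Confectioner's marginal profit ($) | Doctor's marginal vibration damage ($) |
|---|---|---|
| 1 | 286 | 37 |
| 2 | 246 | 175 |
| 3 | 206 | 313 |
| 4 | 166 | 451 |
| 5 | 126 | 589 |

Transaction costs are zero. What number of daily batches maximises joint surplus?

Bargaining reaches the level where marginal profit last exceeds marginal vibration damage.
That holds through level 2 (246 ≥ 175) but not at 3 (206 < 313).

2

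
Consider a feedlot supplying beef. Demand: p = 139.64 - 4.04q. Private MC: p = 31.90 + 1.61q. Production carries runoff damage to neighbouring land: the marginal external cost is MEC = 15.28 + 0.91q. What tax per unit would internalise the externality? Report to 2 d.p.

tax = 28.11 per unit

Social marginal cost = private MC + MEC = 47.18 + 2.52q.
Set SMC = demand: 47.18 + 2.52q = 139.64 - 4.04q → q* = 14.0945.
The Pigouvian tax equals MEC at q*: 15.28 + 0.91×14.0945 = 28.1060.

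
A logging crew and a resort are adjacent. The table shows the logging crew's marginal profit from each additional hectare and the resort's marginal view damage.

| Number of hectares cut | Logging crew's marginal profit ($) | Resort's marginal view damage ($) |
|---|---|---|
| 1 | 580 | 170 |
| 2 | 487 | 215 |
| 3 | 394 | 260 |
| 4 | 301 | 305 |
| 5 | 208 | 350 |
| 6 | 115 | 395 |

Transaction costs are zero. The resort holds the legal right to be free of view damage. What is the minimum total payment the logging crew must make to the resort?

Efficient level: marginal profit ≥ marginal view damage through level 3, so k* = 3.
With the resort holding the right, the logging crew must at least compensate total damage at k*: 170 + 215 + 260 = 645.

$645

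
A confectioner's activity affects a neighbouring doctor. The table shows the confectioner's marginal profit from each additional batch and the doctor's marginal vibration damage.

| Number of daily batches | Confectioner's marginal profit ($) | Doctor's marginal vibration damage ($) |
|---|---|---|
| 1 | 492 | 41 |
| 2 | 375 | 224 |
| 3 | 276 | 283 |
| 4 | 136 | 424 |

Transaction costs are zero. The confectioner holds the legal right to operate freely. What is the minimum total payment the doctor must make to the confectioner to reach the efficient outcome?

Left alone the confectioner would choose level 4 (marginal profit stays positive).
Efficient level: k* = 2 (marginal profit ≥ marginal vibration damage through 2).
The doctor must at least cover the confectioner's forgone profit from cutting 4→2: 276 + 136 = 412.

$412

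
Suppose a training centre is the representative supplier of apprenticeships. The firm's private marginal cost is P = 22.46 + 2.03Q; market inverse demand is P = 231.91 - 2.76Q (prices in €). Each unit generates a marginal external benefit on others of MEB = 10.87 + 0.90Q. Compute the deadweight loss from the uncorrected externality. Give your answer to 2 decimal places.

DWL = €324.22

Market equilibrium (private): 22.46 + 2.03Q = 231.91 - 2.76Q → Q_m = 43.7265.
Social marginal cost = private MC − MEB = 11.59 + 1.13Q.
Set SMC = demand: 11.59 + 1.13Q = 231.91 - 2.76Q → Q* = 56.6375.
The welfare-loss triangle has base |Q_m − Q*| and height MEB(Q_m) (the vertical gap between SMC and demand is zero at Q* and MEB at Q_m).
DWL = ½ × 12.9110 × 50.2239 = 324.2204.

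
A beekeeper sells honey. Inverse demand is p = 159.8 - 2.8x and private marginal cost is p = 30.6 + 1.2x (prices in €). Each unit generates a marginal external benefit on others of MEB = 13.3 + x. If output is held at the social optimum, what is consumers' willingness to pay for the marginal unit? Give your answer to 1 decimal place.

Social marginal cost = private MC − MEB = 17.3 + 0.2x.
Set SMC = demand: 17.3 + 0.2x = 159.8 - 2.8x → x* = 47.5000.
Consumer price on the demand curve at x*: 159.8 − 2.8×47.5000 = 26.8000.

P = €26.8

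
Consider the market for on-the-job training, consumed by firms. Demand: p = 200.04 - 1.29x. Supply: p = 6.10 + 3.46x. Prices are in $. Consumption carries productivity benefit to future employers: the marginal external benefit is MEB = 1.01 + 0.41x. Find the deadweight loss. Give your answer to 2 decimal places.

DWL = $36.30

Market equilibrium (private): 6.10 + 3.46x = 200.04 - 1.29x → x_m = 40.8295.
Social marginal benefit = demand + MEB = 201.05 - 0.88x.
Set SMB = MC: 201.05 - 0.88x = 6.10 + 3.46x → x* = 44.9194.
Between x* and x_m the wedge SMB − MC runs linearly from 0 to MEB(x_m), so the loss is a triangle.
DWL = ½ × 4.0899 × 17.7501 = 36.2981.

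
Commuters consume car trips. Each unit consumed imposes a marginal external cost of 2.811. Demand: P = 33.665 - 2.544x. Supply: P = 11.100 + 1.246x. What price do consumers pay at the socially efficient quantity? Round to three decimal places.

Social marginal benefit = demand − MEC = 30.854 - 2.544x.
Set SMB = MC: 30.854 - 2.544x = 11.100 + 1.246x → x* = 5.2121.
Consumer price on the demand curve at x*: 33.665 − 2.544×5.2121 = 20.4054.

P = 20.405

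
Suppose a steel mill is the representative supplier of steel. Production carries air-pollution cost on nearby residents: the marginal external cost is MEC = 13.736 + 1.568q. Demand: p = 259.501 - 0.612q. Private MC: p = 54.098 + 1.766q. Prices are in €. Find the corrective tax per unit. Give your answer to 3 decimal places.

tax = €89.898 per unit

Social marginal cost = private MC + MEC = 67.834 + 3.334q.
Set SMC = demand: 67.834 + 3.334q = 259.501 - 0.612q → q* = 48.5725.
The Pigouvian tax equals MEC at q*: 13.736 + 1.568×48.5725 = 89.8977.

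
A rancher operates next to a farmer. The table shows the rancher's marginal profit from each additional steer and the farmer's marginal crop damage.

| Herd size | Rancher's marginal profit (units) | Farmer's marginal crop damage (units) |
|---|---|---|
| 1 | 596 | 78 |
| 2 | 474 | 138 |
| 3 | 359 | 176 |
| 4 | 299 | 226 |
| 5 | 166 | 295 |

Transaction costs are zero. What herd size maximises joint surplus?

Bargaining reaches the level where marginal profit last exceeds marginal crop damage.
That holds through level 4 (299 ≥ 226) but not at 5 (166 < 295).

4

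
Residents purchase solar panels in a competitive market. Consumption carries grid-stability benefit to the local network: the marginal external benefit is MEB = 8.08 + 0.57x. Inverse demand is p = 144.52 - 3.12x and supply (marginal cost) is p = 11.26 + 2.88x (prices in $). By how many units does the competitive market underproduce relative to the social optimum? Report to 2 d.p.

Market equilibrium (private): 11.26 + 2.88x = 144.52 - 3.12x → x_m = 22.2100.
Social marginal benefit = demand + MEB = 152.60 - 2.55x.
Set SMB = MC: 152.60 - 2.55x = 11.26 + 2.88x → x* = 26.0295.
Gap = |22.2100 − 26.0295| = 3.8195.

3.82 units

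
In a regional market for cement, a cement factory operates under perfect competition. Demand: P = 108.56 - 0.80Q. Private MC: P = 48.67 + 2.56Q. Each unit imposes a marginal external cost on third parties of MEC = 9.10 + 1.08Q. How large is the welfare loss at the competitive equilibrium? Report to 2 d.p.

DWL = 90.51

Market equilibrium (private): 48.67 + 2.56Q = 108.56 - 0.80Q → Q_m = 17.8244.
Social marginal cost = private MC + MEC = 57.77 + 3.64Q.
Set SMC = demand: 57.77 + 3.64Q = 108.56 - 0.80Q → Q* = 11.4392.
The welfare-loss triangle has base |Q_m − Q*| and height MEC(Q_m) (the vertical gap between SMC and demand is zero at Q* and MEC at Q_m).
DWL = ½ × 6.3852 × 28.3504 = 90.5115.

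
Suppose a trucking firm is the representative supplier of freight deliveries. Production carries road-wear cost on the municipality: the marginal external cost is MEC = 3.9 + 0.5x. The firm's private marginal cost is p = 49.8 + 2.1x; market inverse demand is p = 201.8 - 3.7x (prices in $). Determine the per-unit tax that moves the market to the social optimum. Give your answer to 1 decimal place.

tax = $15.7 per unit

Social marginal cost = private MC + MEC = 53.7 + 2.6x.
Set SMC = demand: 53.7 + 2.6x = 201.8 - 3.7x → x* = 23.5079.
The Pigouvian tax equals MEC at x*: 3.9 + 0.5×23.5079 = 15.6540.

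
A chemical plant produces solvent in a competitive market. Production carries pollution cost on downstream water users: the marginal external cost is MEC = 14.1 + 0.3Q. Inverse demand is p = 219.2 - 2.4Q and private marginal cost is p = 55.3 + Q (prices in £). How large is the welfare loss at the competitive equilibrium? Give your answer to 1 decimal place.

DWL = £110.2

Market equilibrium (private): 55.3 + Q = 219.2 - 2.4Q → Q_m = 48.2059.
Social marginal cost = private MC + MEC = 69.4 + 1.3Q.
Set SMC = demand: 69.4 + 1.3Q = 219.2 - 2.4Q → Q* = 40.4865.
The loss is the area between SMC and demand from Q* to Q_m; with linear curves that's a triangle of height MEC(Q_m).
DWL = ½ × 7.7194 × 28.5618 = 110.2400.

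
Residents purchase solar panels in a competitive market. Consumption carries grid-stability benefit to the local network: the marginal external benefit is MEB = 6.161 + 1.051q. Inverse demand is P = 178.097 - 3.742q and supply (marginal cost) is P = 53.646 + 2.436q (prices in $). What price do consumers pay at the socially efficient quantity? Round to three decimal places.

Social marginal benefit = demand + MEB = 184.258 - 2.691q.
Set SMB = MC: 184.258 - 2.691q = 53.646 + 2.436q → q* = 25.4753.
Consumer price on the demand curve at q*: 178.097 − 3.742×25.4753 = 82.7684.

P = $82.768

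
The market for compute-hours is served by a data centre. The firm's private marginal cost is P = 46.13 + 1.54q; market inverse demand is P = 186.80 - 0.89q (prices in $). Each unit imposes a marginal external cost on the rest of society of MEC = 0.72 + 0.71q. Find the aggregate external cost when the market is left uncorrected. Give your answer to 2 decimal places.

Market equilibrium (private): 46.13 + 1.54q = 186.80 - 0.89q → q_m = 57.8889.
Total external cost = ∫₀^{q_m} (0.72 + 0.71q) dq = 0.72×57.8889 + ½×0.71×57.8889² = 1231.3293.

$1231.33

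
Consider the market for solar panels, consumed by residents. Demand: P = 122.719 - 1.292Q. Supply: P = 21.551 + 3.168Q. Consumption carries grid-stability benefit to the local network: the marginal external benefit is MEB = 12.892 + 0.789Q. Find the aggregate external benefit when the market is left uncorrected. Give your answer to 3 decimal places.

495.419

Market equilibrium (private): 21.551 + 3.168Q = 122.719 - 1.292Q → Q_m = 22.6834.
Total external benefit = ∫₀^{Q_m} (12.892 + 0.789Q) dQ = 12.892×22.6834 + ½×0.789×22.6834² = 495.4191.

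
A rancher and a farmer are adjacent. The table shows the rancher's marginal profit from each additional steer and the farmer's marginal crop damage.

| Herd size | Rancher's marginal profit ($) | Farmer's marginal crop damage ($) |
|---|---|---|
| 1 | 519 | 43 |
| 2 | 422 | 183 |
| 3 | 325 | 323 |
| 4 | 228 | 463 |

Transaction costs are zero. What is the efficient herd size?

3

Bargaining reaches the level where marginal profit last exceeds marginal crop damage.
That holds through level 3 (325 ≥ 323) but not at 4 (228 < 463).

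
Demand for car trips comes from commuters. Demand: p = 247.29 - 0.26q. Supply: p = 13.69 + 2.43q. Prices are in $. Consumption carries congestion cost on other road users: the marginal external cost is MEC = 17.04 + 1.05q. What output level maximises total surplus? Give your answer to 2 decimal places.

q* = 57.90

Social marginal benefit = demand − MEC = 230.25 - 1.31q.
Set SMB = MC: 230.25 - 1.31q = 13.69 + 2.43q → q* = 57.9037.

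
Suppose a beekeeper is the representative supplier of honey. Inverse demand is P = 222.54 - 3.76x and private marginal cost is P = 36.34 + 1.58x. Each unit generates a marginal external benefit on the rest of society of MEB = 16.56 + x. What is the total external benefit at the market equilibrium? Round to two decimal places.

Market equilibrium (private): 36.34 + 1.58x = 222.54 - 3.76x → x_m = 34.8689.
Total external benefit = ∫₀^{x_m} (16.56 + 1.00x) dx = 16.56×34.8689 + ½×1.00×34.8689² = 1185.3491.

1185.35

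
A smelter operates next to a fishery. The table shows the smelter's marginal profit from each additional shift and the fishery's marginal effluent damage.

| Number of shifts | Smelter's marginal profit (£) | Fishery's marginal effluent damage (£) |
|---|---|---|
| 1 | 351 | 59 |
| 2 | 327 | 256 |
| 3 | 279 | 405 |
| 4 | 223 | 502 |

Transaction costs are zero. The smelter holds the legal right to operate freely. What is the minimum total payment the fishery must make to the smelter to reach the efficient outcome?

Left alone the smelter would choose level 4 (marginal profit stays positive).
Efficient level: k* = 2 (marginal profit ≥ marginal effluent damage through 2).
The fishery must at least cover the smelter's forgone profit from cutting 4→2: 279 + 223 = 502.

£502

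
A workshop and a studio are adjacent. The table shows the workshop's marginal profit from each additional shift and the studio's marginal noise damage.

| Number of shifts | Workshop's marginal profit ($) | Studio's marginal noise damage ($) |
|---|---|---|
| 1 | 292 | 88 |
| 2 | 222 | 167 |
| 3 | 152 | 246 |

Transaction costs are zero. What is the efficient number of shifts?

2

Bargaining reaches the level where marginal profit last exceeds marginal noise damage.
That holds through level 2 (222 ≥ 167) but not at 3 (152 < 246).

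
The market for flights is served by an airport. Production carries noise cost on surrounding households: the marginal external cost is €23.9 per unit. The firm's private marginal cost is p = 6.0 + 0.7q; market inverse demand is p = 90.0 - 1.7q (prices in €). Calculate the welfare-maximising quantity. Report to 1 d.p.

Social marginal cost = private MC + MEC = 29.9 + 0.7q.
Set SMC = demand: 29.9 + 0.7q = 90.0 - 1.7q → q* = 25.0417.

q* = 25.0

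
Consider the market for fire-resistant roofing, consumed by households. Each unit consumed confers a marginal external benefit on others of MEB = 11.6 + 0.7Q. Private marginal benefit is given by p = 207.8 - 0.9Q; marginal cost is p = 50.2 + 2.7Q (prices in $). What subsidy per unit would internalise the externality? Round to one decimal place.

subsidy = $52.4 per unit

Social marginal benefit = demand + MEB = 219.4 - 0.2Q.
Set SMB = MC: 219.4 - 0.2Q = 50.2 + 2.7Q → Q* = 58.3448.
The Pigouvian subsidy equals MEB at Q*: 11.6 + 0.7×58.3448 = 52.4414.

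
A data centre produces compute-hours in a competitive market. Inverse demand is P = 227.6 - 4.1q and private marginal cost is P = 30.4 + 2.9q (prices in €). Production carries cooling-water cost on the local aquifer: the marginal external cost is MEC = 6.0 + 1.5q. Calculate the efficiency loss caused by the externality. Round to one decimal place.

Market equilibrium (private): 30.4 + 2.9q = 227.6 - 4.1q → q_m = 28.1714.
Social marginal cost = private MC + MEC = 36.4 + 4.4q.
Set SMC = demand: 36.4 + 4.4q = 227.6 - 4.1q → q* = 22.4941.
Height of the DWL triangle at q_m is SMC(q_m) − demand(q_m) = MEC(q_m) = 48.2571.
DWL = ½ × 5.6773 × 48.2571 = 136.9850.

DWL = €137.0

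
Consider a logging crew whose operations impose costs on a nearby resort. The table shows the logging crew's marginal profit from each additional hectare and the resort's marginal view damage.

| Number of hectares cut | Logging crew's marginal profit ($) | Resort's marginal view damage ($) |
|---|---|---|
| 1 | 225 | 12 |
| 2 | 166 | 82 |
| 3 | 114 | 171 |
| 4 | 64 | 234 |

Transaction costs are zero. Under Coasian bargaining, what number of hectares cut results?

Bargaining reaches the level where marginal profit last exceeds marginal view damage.
That holds through level 2 (166 ≥ 82) but not at 3 (114 < 171).

2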